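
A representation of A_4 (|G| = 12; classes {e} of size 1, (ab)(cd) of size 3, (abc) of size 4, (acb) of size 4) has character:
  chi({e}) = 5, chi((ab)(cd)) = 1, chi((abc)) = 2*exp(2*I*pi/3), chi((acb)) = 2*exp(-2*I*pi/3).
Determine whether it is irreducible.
Not irreducible (reducible): <chi, chi> = 5 > 1.

Proof sketch: <chi, chi> = (1/|G|) sum_C |C| * |chi(C)|^2 = (1/12)[1*|5|^2 + 3*|1|^2 + 4*|2*exp(2*I*pi/3)|^2 + 4*|2*exp(-2*I*pi/3)|^2]
  = (1/12)[(25) + (3) + (16) + (16)] = 60/12 = 5.
(Exp terms are combined using exp(i*s)*conj(exp(i*t)) = exp(i*(s-t)), and sums of them are collapsed using the identity that for every m > 1 the m distinct m-th roots of unity sum to 0, e.g. 1 + exp(2*I*pi/3) + exp(-2*I*pi/3) = 0.)
A character is irreducible iff <chi, chi> = 1, so this representation is reducible.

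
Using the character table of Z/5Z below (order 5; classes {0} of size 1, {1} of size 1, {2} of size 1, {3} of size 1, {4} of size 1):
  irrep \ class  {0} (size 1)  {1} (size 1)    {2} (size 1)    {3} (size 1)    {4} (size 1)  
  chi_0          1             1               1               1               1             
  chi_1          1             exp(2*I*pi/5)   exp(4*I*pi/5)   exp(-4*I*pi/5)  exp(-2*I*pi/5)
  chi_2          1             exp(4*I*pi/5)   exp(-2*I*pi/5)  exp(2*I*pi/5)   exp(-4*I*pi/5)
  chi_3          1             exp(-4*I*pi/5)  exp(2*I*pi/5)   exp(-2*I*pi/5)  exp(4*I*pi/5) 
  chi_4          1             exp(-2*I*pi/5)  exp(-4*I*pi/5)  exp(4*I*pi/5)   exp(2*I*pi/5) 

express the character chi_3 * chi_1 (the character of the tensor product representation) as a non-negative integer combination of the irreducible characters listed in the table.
chi_3 tensor chi_1 = chi_4 (all other irreducibles have multiplicity 0).

The character of a tensor product is the pointwise product (chi_3 * chi_1)(C) = chi_3(C) * chi_1(C):
  {0}: (1)*(1), {1}: (exp(-4*I*pi/5))*(exp(2*I*pi/5)), {2}: (exp(2*I*pi/5))*(exp(4*I*pi/5)), {3}: (exp(-2*I*pi/5))*(exp(-4*I*pi/5)), {4}: (exp(4*I*pi/5))*(exp(-2*I*pi/5))
so (chi_3 * chi_1) takes values
  {0} -> 1, {1} -> exp(-2*I*pi/5), {2} -> exp(-4*I*pi/5), {3} -> exp(4*I*pi/5), {4} -> exp(2*I*pi/5).
Now take the inner product of this character with each irreducible chi from the table, <chi_3*chi_1, chi> = (1/5) sum_C |C| (chi_3*chi_1)(C) conj(chi(C)):
  <chi_3*chi_1, chi_0> = (1/5)[1*(1)*conj(1) + 1*(exp(-2*I*pi/5))*conj(1) + 1*(exp(-4*I*pi/5))*conj(1) + 1*(exp(4*I*pi/5))*conj(1) + 1*(exp(2*I*pi/5))*conj(1)]
      = (1/5)[(1) + (exp(-2*I*pi/5)) + (exp(-4*I*pi/5)) + (exp(4*I*pi/5)) + (exp(2*I*pi/5))] = 0/5 = 0
  <chi_3*chi_1, chi_1> = (1/5)[1*(1)*conj(1) + 1*(exp(-2*I*pi/5))*conj(exp(2*I*pi/5)) + 1*(exp(-4*I*pi/5))*conj(exp(4*I*pi/5)) + 1*(exp(4*I*pi/5))*conj(exp(-4*I*pi/5)) + 1*(exp(2*I*pi/5))*conj(exp(-2*I*pi/5))]
      = (1/5)[(1) + (exp(-4*I*pi/5)) + (exp(2*I*pi/5)) + (exp(-2*I*pi/5)) + (exp(4*I*pi/5))] = 0/5 = 0
  <chi_3*chi_1, chi_2> = (1/5)[1*(1)*conj(1) + 1*(exp(-2*I*pi/5))*conj(exp(4*I*pi/5)) + 1*(exp(-4*I*pi/5))*conj(exp(-2*I*pi/5)) + 1*(exp(4*I*pi/5))*conj(exp(2*I*pi/5)) + 1*(exp(2*I*pi/5))*conj(exp(-4*I*pi/5))]
      = (1/5)[(1) + (exp(4*I*pi/5)) + (exp(-2*I*pi/5)) + (exp(2*I*pi/5)) + (exp(-4*I*pi/5))] = 0/5 = 0
  <chi_3*chi_1, chi_3> = (1/5)[1*(1)*conj(1) + 1*(exp(-2*I*pi/5))*conj(exp(-4*I*pi/5)) + 1*(exp(-4*I*pi/5))*conj(exp(2*I*pi/5)) + 1*(exp(4*I*pi/5))*conj(exp(-2*I*pi/5)) + 1*(exp(2*I*pi/5))*conj(exp(4*I*pi/5))]
      = (1/5)[(1) + (exp(2*I*pi/5)) + (exp(4*I*pi/5)) + (exp(-4*I*pi/5)) + (exp(-2*I*pi/5))] = 0/5 = 0
  <chi_3*chi_1, chi_4> = (1/5)[1*(1)*conj(1) + 1*(exp(-2*I*pi/5))*conj(exp(-2*I*pi/5)) + 1*(exp(-4*I*pi/5))*conj(exp(-4*I*pi/5)) + 1*(exp(4*I*pi/5))*conj(exp(4*I*pi/5)) + 1*(exp(2*I*pi/5))*conj(exp(2*I*pi/5))]
      = (1/5)[(1) + (1) + (1) + (1) + (1)] = 5/5 = 1
(Exp terms are combined using exp(i*s)*conj(exp(i*t)) = exp(i*(s-t)), and sums of them are collapsed using the identity that for every m > 1 the m distinct m-th roots of unity sum to 0, e.g. 1 + exp(2*I*pi/3) + exp(-2*I*pi/3) = 0.)
Hence the multiplicities are chi_4: 1. Dimension check: dim(chi_3)*dim(chi_1) = 1*1 = 1 and sum (mult * dim) = 1*1 = 1.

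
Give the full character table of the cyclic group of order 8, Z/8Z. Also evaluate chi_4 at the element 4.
Character table of Z/8Z (irreps indexed chi_0,...,chi_7 with chi_k(m) = zeta_8^(k*m), zeta_8 = exp(2*pi*i/8)):
  irrep \ class  {0} (size 1)  {1} (size 1)    {2} (size 1)  {3} (size 1)    {4} (size 1)  {5} (size 1)    {6} (size 1)  {7} (size 1)  
  chi_0          1             1               1             1               1             1               1             1             
  chi_1          1             exp(I*pi/4)     I             exp(3*I*pi/4)   -1            exp(-3*I*pi/4)  -I            exp(-I*pi/4)  
  chi_2          1             I               -1            -I              1             I               -1            -I            
  chi_3          1             exp(3*I*pi/4)   -I            exp(I*pi/4)     -1            exp(-I*pi/4)    I             exp(-3*I*pi/4)
  chi_4          1             -1              1             -1              1             -1              1             -1            
  chi_5          1             exp(-3*I*pi/4)  I             exp(-I*pi/4)    -1            exp(I*pi/4)     -I            exp(3*I*pi/4) 
  chi_6          1             -I              -1            I               1             -I              -1            I             
  chi_7          1             exp(-I*pi/4)    -I            exp(-3*I*pi/4)  -1            exp(3*I*pi/4)   I             exp(I*pi/4)   

Spot check: chi_4(4) = zeta_8^(4*4) = zeta_8^16 = 1.

Z/8Z is abelian, so all 8 irreducible complex representations are 1-dimensional. They are given by chi_k(m) = zeta_8^(k*m) for k = 0,...,7. Row orthogonality: sum_m chi_k(m) conj(chi_l(m)) = 8 * [k = l].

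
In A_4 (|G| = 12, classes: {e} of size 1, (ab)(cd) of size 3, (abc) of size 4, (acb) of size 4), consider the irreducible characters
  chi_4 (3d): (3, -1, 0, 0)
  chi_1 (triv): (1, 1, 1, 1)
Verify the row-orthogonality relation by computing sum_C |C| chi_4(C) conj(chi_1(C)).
Sum = 0; so <chi_4, chi_1> = 0 (distinct irreducibles are orthogonal).

Solution. Compute term by term over conjugacy classes (|C| * chi_4(C) * conj(chi_1(C))):
  1*(3)*conj(1) + 3*(-1)*conj(1) + 4*(0)*conj(1) + 4*(0)*conj(1)
  = (3) + (-3) + (0) + (0)
  = 0.
(Exp terms are combined using exp(i*s)*conj(exp(i*t)) = exp(i*(s-t)), and sums of them are collapsed using the identity that for every m > 1 the m distinct m-th roots of unity sum to 0, e.g. 1 + exp(2*I*pi/3) + exp(-2*I*pi/3) = 0.)
Dividing by |G| = 12 gives 0/12 = 0, matching the row-orthogonality relation <chi_4, chi_1> = [chi_4 = chi_1].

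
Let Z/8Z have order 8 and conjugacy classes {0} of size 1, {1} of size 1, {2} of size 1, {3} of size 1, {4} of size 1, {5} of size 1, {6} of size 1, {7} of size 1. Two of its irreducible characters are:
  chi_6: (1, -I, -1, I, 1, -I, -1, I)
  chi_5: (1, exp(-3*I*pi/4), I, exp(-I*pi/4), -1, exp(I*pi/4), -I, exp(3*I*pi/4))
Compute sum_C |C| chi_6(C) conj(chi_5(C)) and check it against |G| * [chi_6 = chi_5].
Sum = 0; so <chi_6, chi_5> = 0 (distinct irreducibles are orthogonal).

Working: Compute term by term over conjugacy classes (|C| * chi_6(C) * conj(chi_5(C))):
  1*(1)*conj(1) + 1*(-I)*conj(exp(-3*I*pi/4)) + 1*(-1)*conj(I) + 1*(I)*conj(exp(-I*pi/4)) + 1*(1)*conj(-1) + 1*(-I)*conj(exp(I*pi/4)) + 1*(-1)*conj(-I) + 1*(I)*conj(exp(3*I*pi/4))
  = (1) + (-exp(-3*I*pi/4)) + (I) + (exp(3*I*pi/4)) + (-1) + (-exp(I*pi/4)) + (-I) + (exp(-I*pi/4))
  = 0.
(Exp terms are combined using exp(i*s)*conj(exp(i*t)) = exp(i*(s-t)), and sums of them are collapsed using the identity that for every m > 1 the m distinct m-th roots of unity sum to 0, e.g. 1 + exp(2*I*pi/3) + exp(-2*I*pi/3) = 0.)
Dividing by |G| = 8 gives 0/8 = 0, matching the row-orthogonality relation <chi_6, chi_5> = [chi_6 = chi_5].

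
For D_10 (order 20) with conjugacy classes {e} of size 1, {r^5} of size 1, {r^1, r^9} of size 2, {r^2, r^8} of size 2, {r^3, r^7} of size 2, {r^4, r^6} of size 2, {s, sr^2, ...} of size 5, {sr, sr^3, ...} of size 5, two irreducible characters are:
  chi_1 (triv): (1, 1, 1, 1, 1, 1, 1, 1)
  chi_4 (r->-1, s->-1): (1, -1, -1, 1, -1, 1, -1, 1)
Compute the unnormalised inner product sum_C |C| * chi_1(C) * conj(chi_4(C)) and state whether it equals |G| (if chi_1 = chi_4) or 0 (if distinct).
Sum = 0; so <chi_1, chi_4> = 0 (distinct irreducibles are orthogonal).

Argument: Compute term by term over conjugacy classes (|C| * chi_1(C) * conj(chi_4(C))):
  1*(1)*conj(1) + 1*(1)*conj(-1) + 2*(1)*conj(-1) + 2*(1)*conj(1) + 2*(1)*conj(-1) + 2*(1)*conj(1) + 5*(1)*conj(-1) + 5*(1)*conj(1)
  = (1) + (-1) + (-2) + (2) + (-2) + (2) + (-5) + (5)
  = 0.
Dividing by |G| = 20 gives 0/20 = 0, matching the row-orthogonality relation <chi_1, chi_4> = [chi_1 = chi_4].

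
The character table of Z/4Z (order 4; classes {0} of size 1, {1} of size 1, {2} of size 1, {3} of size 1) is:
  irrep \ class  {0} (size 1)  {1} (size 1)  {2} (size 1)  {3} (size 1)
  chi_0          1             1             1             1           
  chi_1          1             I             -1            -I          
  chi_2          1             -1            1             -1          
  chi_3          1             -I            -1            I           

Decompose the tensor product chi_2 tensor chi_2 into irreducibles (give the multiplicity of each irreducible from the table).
chi_2 tensor chi_2 = chi_0 (all other irreducibles have multiplicity 0).

Argument: The character of a tensor product is the pointwise product (chi_2 * chi_2)(C) = chi_2(C) * chi_2(C):
  {0}: (1)*(1), {1}: (-1)*(-1), {2}: (1)*(1), {3}: (-1)*(-1)
so (chi_2 * chi_2) takes values
  {0} -> 1, {1} -> 1, {2} -> 1, {3} -> 1.
Now take the inner product of this character with each irreducible chi from the table, <chi_2*chi_2, chi> = (1/4) sum_C |C| (chi_2*chi_2)(C) conj(chi(C)):
  <chi_2*chi_2, chi_0> = (1/4)[1*(1)*conj(1) + 1*(1)*conj(1) + 1*(1)*conj(1) + 1*(1)*conj(1)]
      = (1/4)[(1) + (1) + (1) + (1)] = 4/4 = 1
  <chi_2*chi_2, chi_1> = (1/4)[1*(1)*conj(1) + 1*(1)*conj(I) + 1*(1)*conj(-1) + 1*(1)*conj(-I)]
      = (1/4)[(1) + (-I) + (-1) + (I)] = 0/4 = 0
  <chi_2*chi_2, chi_2> = (1/4)[1*(1)*conj(1) + 1*(1)*conj(-1) + 1*(1)*conj(1) + 1*(1)*conj(-1)]
      = (1/4)[(1) + (-1) + (1) + (-1)] = 0/4 = 0
  <chi_2*chi_2, chi_3> = (1/4)[1*(1)*conj(1) + 1*(1)*conj(-I) + 1*(1)*conj(-1) + 1*(1)*conj(I)]
      = (1/4)[(1) + (I) + (-1) + (-I)] = 0/4 = 0
(Exp terms are combined using exp(i*s)*conj(exp(i*t)) = exp(i*(s-t)), and sums of them are collapsed using the identity that for every m > 1 the m distinct m-th roots of unity sum to 0, e.g. 1 + exp(2*I*pi/3) + exp(-2*I*pi/3) = 0.)
Hence the multiplicities are chi_0: 1. Dimension check: dim(chi_2)*dim(chi_2) = 1*1 = 1 and sum (mult * dim) = 1*1 = 1.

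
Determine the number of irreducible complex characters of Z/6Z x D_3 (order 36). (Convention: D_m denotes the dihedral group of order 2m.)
18

The number of irreducible complex representations of a finite group equals its number of conjugacy classes. For a direct product, #classes(G x H) = #classes(G) * #classes(H). Z/6Z has 6 classes (abelian), D_3 has 3 classes, so 6 * 3 = 18, so Z/6Z x D_3 (order 36) has exactly 18 irreducible complex representations.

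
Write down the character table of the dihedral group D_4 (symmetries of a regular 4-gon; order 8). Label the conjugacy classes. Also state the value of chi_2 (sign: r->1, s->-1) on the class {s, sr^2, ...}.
Conjugacy classes: {e} of size 1, {r^2} of size 1, {r^1, r^3} of size 2, {s, sr^2, ...} of size 2, {sr, sr^3, ...} of size 2.
Character table:
  irrep \ class              {e} (size 1)  {r^2} (size 1)  {r^1, r^3} (size 2)  {s, sr^2, ...} (size 2)  {sr, sr^3, ...} (size 2)
  chi_1 (triv)               1             1               1                    1                        1                       
  chi_2 (sign: r->1, s->-1)  1             1               1                    -1                       -1                      
  chi_3 (r->-1, s->1)        1             1               -1                   1                        -1                      
  chi_4 (r->-1, s->-1)       1             1               -1                   -1                       1                       
  chi_5 (2d, j=1)            2             -2              0                    0                        0                       

Spot check: chi_2 (sign: r->1, s->-1) on {s, sr^2, ...} = -1.

Derivation: D_4 has order 2*4 = 8 with 5 conjugacy classes, hence 5 irreducibles. Sum of squared dims 1 + 1 + 1 + 1 + 4 = 8 = |G|. Linear characters come from the abelianisation; the 2-dimensional irreps have character r^k -> 2*cos(2*pi*j*k/4), reflections -> 0.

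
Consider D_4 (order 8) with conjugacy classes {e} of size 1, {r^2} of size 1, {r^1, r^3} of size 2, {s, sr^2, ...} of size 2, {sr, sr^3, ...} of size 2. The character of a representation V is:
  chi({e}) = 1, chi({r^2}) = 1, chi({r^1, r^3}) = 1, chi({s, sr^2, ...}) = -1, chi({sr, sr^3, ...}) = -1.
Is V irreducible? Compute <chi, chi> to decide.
Irreducible: <chi, chi> = 1.

Derivation: <chi, chi> = (1/|G|) sum_C |C| * |chi(C)|^2 = (1/8)[1*|1|^2 + 1*|1|^2 + 2*|1|^2 + 2*|-1|^2 + 2*|-1|^2]
  = (1/8)[(1) + (1) + (2) + (2) + (2)] = 8/8 = 1.
A character is irreducible iff <chi, chi> = 1, so this representation is irreducible.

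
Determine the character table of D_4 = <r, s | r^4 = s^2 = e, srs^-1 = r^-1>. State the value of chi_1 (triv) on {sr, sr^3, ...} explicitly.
Conjugacy classes: {e} of size 1, {r^2} of size 1, {r^1, r^3} of size 2, {s, sr^2, ...} of size 2, {sr, sr^3, ...} of size 2.
Character table:
  irrep \ class              {e} (size 1)  {r^2} (size 1)  {r^1, r^3} (size 2)  {s, sr^2, ...} (size 2)  {sr, sr^3, ...} (size 2)
  chi_1 (triv)               1             1               1                    1                        1                       
  chi_2 (sign: r->1, s->-1)  1             1               1                    -1                       -1                      
  chi_3 (r->-1, s->1)        1             1               -1                   1                        -1                      
  chi_4 (r->-1, s->-1)       1             1               -1                   -1                       1                       
  chi_5 (2d, j=1)            2             -2              0                    0                        0                       

Spot check: chi_1 (triv) on {sr, sr^3, ...} = 1.

Argument: D_4 has order 2*4 = 8 with 5 conjugacy classes, hence 5 irreducibles. Sum of squared dims 1 + 1 + 1 + 1 + 4 = 8 = |G|. Linear characters come from the abelianisation; the 2-dimensional irreps have character r^k -> 2*cos(2*pi*j*k/4), reflections -> 0.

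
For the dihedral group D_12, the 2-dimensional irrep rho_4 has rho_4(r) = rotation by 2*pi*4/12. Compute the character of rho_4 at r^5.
chi_{rho_4}(r^5) = 2*cos(2*pi*4*5/12) = -1

Solution. rho_4(r^5) is rotation by angle 2*pi*4*5/12, whose trace is 2*cos(2*pi*4*5/12) = -1.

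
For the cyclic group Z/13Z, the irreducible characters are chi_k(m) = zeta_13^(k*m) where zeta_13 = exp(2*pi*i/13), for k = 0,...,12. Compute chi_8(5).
chi_8(5) = zeta_13^40 = exp(2*I*pi/13)

Working: chi_8(5) = zeta_13^(8*5) = zeta_13^40. Since zeta_13^13 = 1, this equals zeta_13^1 = exp(2*pi*i*1/13) = exp(2*I*pi/13).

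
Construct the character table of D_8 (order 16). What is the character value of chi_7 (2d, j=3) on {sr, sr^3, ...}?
Conjugacy classes: {e} of size 1, {r^4} of size 1, {r^1, r^7} of size 2, {r^2, r^6} of size 2, {r^3, r^5} of size 2, {s, sr^2, ...} of size 4, {sr, sr^3, ...} of size 4.
Character table:
  irrep \ class              {e} (size 1)  {r^4} (size 1)  {r^1, r^7} (size 2)  {r^2, r^6} (size 2)  {r^3, r^5} (size 2)  {s, sr^2, ...} (size 4)  {sr, sr^3, ...} (size 4)
  chi_1 (triv)               1             1               1                    1                    1                    1                        1                       
  chi_2 (sign: r->1, s->-1)  1             1               1                    1                    1                    -1                       -1                      
  chi_3 (r->-1, s->1)        1             1               -1                   1                    -1                   1                        -1                      
  chi_4 (r->-1, s->-1)       1             1               -1                   1                    -1                   -1                       1                       
  chi_5 (2d, j=1)            2             -2              sqrt(2)              0                    -sqrt(2)             0                        0                       
  chi_6 (2d, j=2)            2             2               0                    -2                   0                    0                        0                       
  chi_7 (2d, j=3)            2             -2              -sqrt(2)             0                    sqrt(2)              0                        0                       

Spot check: chi_7 (2d, j=3) on {sr, sr^3, ...} = 0.

Details: D_8 has order 2*8 = 16 with 7 conjugacy classes, hence 7 irreducibles. Sum of squared dims 1 + 1 + 1 + 1 + 4 + 4 + 4 = 16 = |G|. Linear characters come from the abelianisation; the 2-dimensional irreps have character r^k -> 2*cos(2*pi*j*k/8), reflections -> 0.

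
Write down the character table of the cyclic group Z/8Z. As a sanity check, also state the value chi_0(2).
Character table of Z/8Z (irreps indexed chi_0,...,chi_7 with chi_k(m) = zeta_8^(k*m), zeta_8 = exp(2*pi*i/8)):
  irrep \ class  {0} (size 1)  {1} (size 1)    {2} (size 1)  {3} (size 1)    {4} (size 1)  {5} (size 1)    {6} (size 1)  {7} (size 1)  
  chi_0          1             1               1             1               1             1               1             1             
  chi_1          1             exp(I*pi/4)     I             exp(3*I*pi/4)   -1            exp(-3*I*pi/4)  -I            exp(-I*pi/4)  
  chi_2          1             I               -1            -I              1             I               -1            -I            
  chi_3          1             exp(3*I*pi/4)   -I            exp(I*pi/4)     -1            exp(-I*pi/4)    I             exp(-3*I*pi/4)
  chi_4          1             -1              1             -1              1             -1              1             -1            
  chi_5          1             exp(-3*I*pi/4)  I             exp(-I*pi/4)    -1            exp(I*pi/4)     -I            exp(3*I*pi/4) 
  chi_6          1             -I              -1            I               1             -I              -1            I             
  chi_7          1             exp(-I*pi/4)    -I            exp(-3*I*pi/4)  -1            exp(3*I*pi/4)   I             exp(I*pi/4)   

Spot check: chi_0(2) = zeta_8^(0*2) = zeta_8^0 = 1.

Proof sketch: Z/8Z is abelian, so all 8 irreducible complex representations are 1-dimensional. They are given by chi_k(m) = zeta_8^(k*m) for k = 0,...,7. Row orthogonality: sum_m chi_k(m) conj(chi_l(m)) = 8 * [k = l].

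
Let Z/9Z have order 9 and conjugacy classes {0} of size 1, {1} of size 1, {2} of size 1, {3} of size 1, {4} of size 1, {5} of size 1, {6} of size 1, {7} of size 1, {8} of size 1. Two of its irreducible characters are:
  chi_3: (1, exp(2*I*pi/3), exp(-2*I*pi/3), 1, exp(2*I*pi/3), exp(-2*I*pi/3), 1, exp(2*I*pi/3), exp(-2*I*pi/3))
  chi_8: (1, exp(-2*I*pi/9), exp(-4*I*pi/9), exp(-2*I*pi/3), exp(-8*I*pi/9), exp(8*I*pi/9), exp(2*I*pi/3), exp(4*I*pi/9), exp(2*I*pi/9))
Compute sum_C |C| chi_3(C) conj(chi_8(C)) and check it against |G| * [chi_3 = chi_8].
Sum = 0; so <chi_3, chi_8> = 0 (distinct irreducibles are orthogonal).

Argument: Compute term by term over conjugacy classes (|C| * chi_3(C) * conj(chi_8(C))):
  1*(1)*conj(1) + 1*(exp(2*I*pi/3))*conj(exp(-2*I*pi/9)) + 1*(exp(-2*I*pi/3))*conj(exp(-4*I*pi/9)) + 1*(1)*conj(exp(-2*I*pi/3)) + 1*(exp(2*I*pi/3))*conj(exp(-8*I*pi/9)) + 1*(exp(-2*I*pi/3))*conj(exp(8*I*pi/9)) + 1*(1)*conj(exp(2*I*pi/3)) + 1*(exp(2*I*pi/3))*conj(exp(4*I*pi/9)) + 1*(exp(-2*I*pi/3))*conj(exp(2*I*pi/9))
  = (1) + (exp(8*I*pi/9)) + (exp(-2*I*pi/9)) + (exp(2*I*pi/3)) + (exp(-4*I*pi/9)) + (exp(4*I*pi/9)) + (exp(-2*I*pi/3)) + (exp(2*I*pi/9)) + (exp(-8*I*pi/9))
  = 0.
(Exp terms are combined using exp(i*s)*conj(exp(i*t)) = exp(i*(s-t)), and sums of them are collapsed using the identity that for every m > 1 the m distinct m-th roots of unity sum to 0, e.g. 1 + exp(2*I*pi/3) + exp(-2*I*pi/3) = 0.)
Dividing by |G| = 9 gives 0/9 = 0, matching the row-orthogonality relation <chi_3, chi_8> = [chi_3 = chi_8].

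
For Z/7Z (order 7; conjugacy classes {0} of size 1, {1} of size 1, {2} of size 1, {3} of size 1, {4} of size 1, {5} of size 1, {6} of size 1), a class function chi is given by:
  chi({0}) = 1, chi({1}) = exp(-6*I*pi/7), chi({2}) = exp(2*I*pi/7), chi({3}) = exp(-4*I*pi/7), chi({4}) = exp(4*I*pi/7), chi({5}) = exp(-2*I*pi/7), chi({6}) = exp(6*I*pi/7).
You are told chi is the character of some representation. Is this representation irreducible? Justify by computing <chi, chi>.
Irreducible: <chi, chi> = 1.

Proof sketch: <chi, chi> = (1/|G|) sum_C |C| * |chi(C)|^2 = (1/7)[1*|1|^2 + 1*|exp(-6*I*pi/7)|^2 + 1*|exp(2*I*pi/7)|^2 + 1*|exp(-4*I*pi/7)|^2 + 1*|exp(4*I*pi/7)|^2 + 1*|exp(-2*I*pi/7)|^2 + 1*|exp(6*I*pi/7)|^2]
  = (1/7)[(1) + (1) + (1) + (1) + (1) + (1) + (1)] = 7/7 = 1.
(Exp terms are combined using exp(i*s)*conj(exp(i*t)) = exp(i*(s-t)), and sums of them are collapsed using the identity that for every m > 1 the m distinct m-th roots of unity sum to 0, e.g. 1 + exp(2*I*pi/3) + exp(-2*I*pi/3) = 0.)
A character is irreducible iff <chi, chi> = 1, so this representation is irreducible.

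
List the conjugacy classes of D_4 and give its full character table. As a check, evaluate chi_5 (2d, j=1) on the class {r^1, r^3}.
Conjugacy classes: {e} of size 1, {r^2} of size 1, {r^1, r^3} of size 2, {s, sr^2, ...} of size 2, {sr, sr^3, ...} of size 2.
Character table:
  irrep \ class              {e} (size 1)  {r^2} (size 1)  {r^1, r^3} (size 2)  {s, sr^2, ...} (size 2)  {sr, sr^3, ...} (size 2)
  chi_1 (triv)               1             1               1                    1                        1                       
  chi_2 (sign: r->1, s->-1)  1             1               1                    -1                       -1                      
  chi_3 (r->-1, s->1)        1             1               -1                   1                        -1                      
  chi_4 (r->-1, s->-1)       1             1               -1                   -1                       1                       
  chi_5 (2d, j=1)            2             -2              0                    0                        0                       

Spot check: chi_5 (2d, j=1) on {r^1, r^3} = 0.

Derivation: D_4 has order 2*4 = 8 with 5 conjugacy classes, hence 5 irreducibles. Sum of squared dims 1 + 1 + 1 + 1 + 4 = 8 = |G|. Linear characters come from the abelianisation; the 2-dimensional irreps have character r^k -> 2*cos(2*pi*j*k/4), reflections -> 0.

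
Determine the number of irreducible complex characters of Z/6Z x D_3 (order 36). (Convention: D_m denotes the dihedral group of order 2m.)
18

Solution. The number of irreducible complex representations of a finite group equals its number of conjugacy classes. For a direct product, #classes(G x H) = #classes(G) * #classes(H). Z/6Z has 6 classes (abelian), D_3 has 3 classes, so 6 * 3 = 18, so Z/6Z x D_3 (order 36) has exactly 18 irreducible complex representations.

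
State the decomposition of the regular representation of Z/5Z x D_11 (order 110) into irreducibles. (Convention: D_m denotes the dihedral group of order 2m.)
Each irreducible V_i of dimension d_i appears with multiplicity d_i, i.e. rho_reg = (direct sum over all irreducibles V_i) d_i V_i. The irreducible dimensions for Z/5Z x D_11 are 1, 1, 1, 1, 1, 1, 1, 1, 1, 1, 2, 2, 2, 2, 2, 2, 2, 2, 2, 2, 2, 2, 2, 2, 2, 2, 2, 2, 2, 2, 2, 2, 2, 2, 2: 10 irreducibles of dimension 1, each with multiplicity 1; 25 irreducibles of dimension 2, each with multiplicity 2. Total dimension 10*1*1 + 25*2*2 = 110 = |G|.

Derivation: General theorem: in the regular representation of a finite group G, each irreducible appears with multiplicity equal to its dimension. Check: dim(rho_reg) = sum d_i^2 = 1 + 1 + 1 + 1 + 1 + 1 + 1 + 1 + 1 + 1 + 4 + 4 + 4 + 4 + 4 + 4 + 4 + 4 + 4 + 4 + 4 + 4 + 4 + 4 + 4 + 4 + 4 + 4 + 4 + 4 + 4 + 4 + 4 + 4 + 4 = 110 = |G|.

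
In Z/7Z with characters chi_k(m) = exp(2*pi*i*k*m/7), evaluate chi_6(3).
chi_6(3) = zeta_7^18 = exp(-6*I*pi/7)

Details: chi_6(3) = zeta_7^(6*3) = zeta_7^18. Since zeta_7^7 = 1, this equals zeta_7^4 = exp(2*pi*i*4/7) = exp(-6*I*pi/7).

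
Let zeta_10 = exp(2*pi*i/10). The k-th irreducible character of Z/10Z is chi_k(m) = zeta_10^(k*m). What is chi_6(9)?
chi_6(9) = zeta_10^54 = exp(4*I*pi/5)

Why: chi_6(9) = zeta_10^(6*9) = zeta_10^54. Since zeta_10^10 = 1, this equals zeta_10^4 = exp(2*pi*i*4/10) = exp(4*I*pi/5).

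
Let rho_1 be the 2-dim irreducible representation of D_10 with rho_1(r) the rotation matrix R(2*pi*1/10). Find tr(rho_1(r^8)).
chi_{rho_1}(r^8) = 2*cos(2*pi*1*8/10) = -1/2 + sqrt(5)/2

rho_1(r^8) is rotation by angle 2*pi*1*8/10, whose trace is 2*cos(2*pi*1*8/10) = -1/2 + sqrt(5)/2.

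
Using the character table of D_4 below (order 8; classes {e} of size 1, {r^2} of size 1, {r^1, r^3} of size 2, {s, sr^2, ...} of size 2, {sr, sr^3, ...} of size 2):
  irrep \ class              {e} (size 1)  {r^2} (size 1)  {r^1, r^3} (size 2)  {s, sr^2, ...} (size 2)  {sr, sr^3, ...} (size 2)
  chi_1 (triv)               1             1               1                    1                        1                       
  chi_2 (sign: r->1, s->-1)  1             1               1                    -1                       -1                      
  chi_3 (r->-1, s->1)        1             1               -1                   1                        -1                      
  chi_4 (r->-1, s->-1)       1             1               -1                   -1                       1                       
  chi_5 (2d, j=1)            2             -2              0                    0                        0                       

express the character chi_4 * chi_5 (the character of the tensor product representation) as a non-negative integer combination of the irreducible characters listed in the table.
chi_4 tensor chi_5 = chi_5 (all other irreducibles have multiplicity 0).

Derivation: The character of a tensor product is the pointwise product (chi_4 * chi_5)(C) = chi_4(C) * chi_5(C):
  {e}: (1)*(2), {r^2}: (1)*(-2), {r^1, r^3}: (-1)*(0), {s, sr^2, ...}: (-1)*(0), {sr, sr^3, ...}: (1)*(0)
so (chi_4 * chi_5) takes values
  {e} -> 2, {r^2} -> -2, {r^1, r^3} -> 0, {s, sr^2, ...} -> 0, {sr, sr^3, ...} -> 0.
Now take the inner product of this character with each irreducible chi from the table, <chi_4*chi_5, chi> = (1/8) sum_C |C| (chi_4*chi_5)(C) conj(chi(C)):
  <chi_4*chi_5, chi_1> = (1/8)[1*(2)*conj(1) + 1*(-2)*conj(1) + 2*(0)*conj(1) + 2*(0)*conj(1) + 2*(0)*conj(1)]
      = (1/8)[(2) + (-2) + (0) + (0) + (0)] = 0/8 = 0
  <chi_4*chi_5, chi_2> = (1/8)[1*(2)*conj(1) + 1*(-2)*conj(1) + 2*(0)*conj(1) + 2*(0)*conj(-1) + 2*(0)*conj(-1)]
      = (1/8)[(2) + (-2) + (0) + (0) + (0)] = 0/8 = 0
  <chi_4*chi_5, chi_3> = (1/8)[1*(2)*conj(1) + 1*(-2)*conj(1) + 2*(0)*conj(-1) + 2*(0)*conj(1) + 2*(0)*conj(-1)]
      = (1/8)[(2) + (-2) + (0) + (0) + (0)] = 0/8 = 0
  <chi_4*chi_5, chi_4> = (1/8)[1*(2)*conj(1) + 1*(-2)*conj(1) + 2*(0)*conj(-1) + 2*(0)*conj(-1) + 2*(0)*conj(1)]
      = (1/8)[(2) + (-2) + (0) + (0) + (0)] = 0/8 = 0
  <chi_4*chi_5, chi_5> = (1/8)[1*(2)*conj(2) + 1*(-2)*conj(-2) + 2*(0)*conj(0) + 2*(0)*conj(0) + 2*(0)*conj(0)]
      = (1/8)[(4) + (4) + (0) + (0) + (0)] = 8/8 = 1
Hence the multiplicities are chi_5: 1. Dimension check: dim(chi_4)*dim(chi_5) = 1*2 = 2 and sum (mult * dim) = 1*2 = 2.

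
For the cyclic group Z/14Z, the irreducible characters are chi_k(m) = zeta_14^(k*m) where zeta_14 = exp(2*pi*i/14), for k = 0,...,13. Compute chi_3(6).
chi_3(6) = zeta_14^18 = exp(4*I*pi/7)

Working: chi_3(6) = zeta_14^(3*6) = zeta_14^18. Since zeta_14^14 = 1, this equals zeta_14^4 = exp(2*pi*i*4/14) = exp(4*I*pi/7).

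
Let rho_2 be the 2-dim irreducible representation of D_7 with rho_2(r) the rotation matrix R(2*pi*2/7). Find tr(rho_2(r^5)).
chi_{rho_2}(r^5) = 2*cos(2*pi*2*5/7) = -2*cos(pi/7)

Reasoning: rho_2(r^5) is rotation by angle 2*pi*2*5/7, whose trace is 2*cos(2*pi*2*5/7) = -2*cos(pi/7).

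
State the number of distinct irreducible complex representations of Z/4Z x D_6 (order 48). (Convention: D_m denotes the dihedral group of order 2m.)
24

Justification: The number of irreducible complex representations of a finite group equals its number of conjugacy classes. For a direct product, #classes(G x H) = #classes(G) * #classes(H). Z/4Z has 4 classes (abelian), D_6 has 6 classes, so 4 * 6 = 24, so Z/4Z x D_6 (order 48) has exactly 24 irreducible complex representations.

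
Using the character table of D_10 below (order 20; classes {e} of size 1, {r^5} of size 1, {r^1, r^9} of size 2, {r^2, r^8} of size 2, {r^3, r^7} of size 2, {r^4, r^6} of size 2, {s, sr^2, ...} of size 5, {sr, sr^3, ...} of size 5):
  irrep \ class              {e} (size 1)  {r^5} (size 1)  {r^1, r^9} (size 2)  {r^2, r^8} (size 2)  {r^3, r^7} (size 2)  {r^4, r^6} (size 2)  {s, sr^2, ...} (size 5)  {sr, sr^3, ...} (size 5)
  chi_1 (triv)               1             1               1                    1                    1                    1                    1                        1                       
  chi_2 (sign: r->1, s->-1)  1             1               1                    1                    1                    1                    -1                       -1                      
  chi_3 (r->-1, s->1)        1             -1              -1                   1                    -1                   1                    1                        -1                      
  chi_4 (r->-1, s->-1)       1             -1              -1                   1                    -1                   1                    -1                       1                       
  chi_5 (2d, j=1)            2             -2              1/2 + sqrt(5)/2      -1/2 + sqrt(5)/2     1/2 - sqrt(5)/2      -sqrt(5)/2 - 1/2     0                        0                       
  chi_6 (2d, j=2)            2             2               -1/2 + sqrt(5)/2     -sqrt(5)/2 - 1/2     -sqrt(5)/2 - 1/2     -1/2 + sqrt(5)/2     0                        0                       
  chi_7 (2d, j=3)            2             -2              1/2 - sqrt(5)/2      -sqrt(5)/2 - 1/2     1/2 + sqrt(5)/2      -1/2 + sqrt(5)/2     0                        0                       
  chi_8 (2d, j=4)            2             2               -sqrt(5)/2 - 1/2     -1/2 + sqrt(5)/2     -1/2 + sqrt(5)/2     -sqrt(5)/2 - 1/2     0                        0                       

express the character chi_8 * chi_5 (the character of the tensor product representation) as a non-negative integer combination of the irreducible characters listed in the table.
chi_8 tensor chi_5 = chi_3 + chi_4 + chi_7 (all other irreducibles have multiplicity 0).

Solution. The character of a tensor product is the pointwise product (chi_8 * chi_5)(C) = chi_8(C) * chi_5(C):
  {e}: (2)*(2), {r^5}: (2)*(-2), {r^1, r^9}: (-sqrt(5)/2 - 1/2)*(1/2 + sqrt(5)/2), {r^2, r^8}: (-1/2 + sqrt(5)/2)*(-1/2 + sqrt(5)/2), {r^3, r^7}: (-1/2 + sqrt(5)/2)*(1/2 - sqrt(5)/2), {r^4, r^6}: (-sqrt(5)/2 - 1/2)*(-sqrt(5)/2 - 1/2), {s, sr^2, ...}: (0)*(0), {sr, sr^3, ...}: (0)*(0)
so (chi_8 * chi_5) takes values
  {e} -> 4, {r^5} -> -4, {r^1, r^9} -> -3/2 - sqrt(5)/2, {r^2, r^8} -> 3/2 - sqrt(5)/2, {r^3, r^7} -> -3/2 + sqrt(5)/2, {r^4, r^6} -> sqrt(5)/2 + 3/2, {s, sr^2, ...} -> 0, {sr, sr^3, ...} -> 0.
Now take the inner product of this character with each irreducible chi from the table, <chi_8*chi_5, chi> = (1/20) sum_C |C| (chi_8*chi_5)(C) conj(chi(C)):
  <chi_8*chi_5, chi_1> = (1/20)[1*(4)*conj(1) + 1*(-4)*conj(1) + 2*(-3/2 - sqrt(5)/2)*conj(1) + 2*(3/2 - sqrt(5)/2)*conj(1) + 2*(-3/2 + sqrt(5)/2)*conj(1) + 2*(sqrt(5)/2 + 3/2)*conj(1) + 5*(0)*conj(1) + 5*(0)*conj(1)]
      = (1/20)[(4) + (-4) + (-3 - sqrt(5)) + (3 - sqrt(5)) + (-3 + sqrt(5)) + (sqrt(5) + 3) + (0) + (0)] = 0/20 = 0
  <chi_8*chi_5, chi_2> = (1/20)[1*(4)*conj(1) + 1*(-4)*conj(1) + 2*(-3/2 - sqrt(5)/2)*conj(1) + 2*(3/2 - sqrt(5)/2)*conj(1) + 2*(-3/2 + sqrt(5)/2)*conj(1) + 2*(sqrt(5)/2 + 3/2)*conj(1) + 5*(0)*conj(-1) + 5*(0)*conj(-1)]
      = (1/20)[(4) + (-4) + (-3 - sqrt(5)) + (3 - sqrt(5)) + (-3 + sqrt(5)) + (sqrt(5) + 3) + (0) + (0)] = 0/20 = 0
  <chi_8*chi_5, chi_3> = (1/20)[1*(4)*conj(1) + 1*(-4)*conj(-1) + 2*(-3/2 - sqrt(5)/2)*conj(-1) + 2*(3/2 - sqrt(5)/2)*conj(1) + 2*(-3/2 + sqrt(5)/2)*conj(-1) + 2*(sqrt(5)/2 + 3/2)*conj(1) + 5*(0)*conj(1) + 5*(0)*conj(-1)]
      = (1/20)[(4) + (4) + (sqrt(5) + 3) + (3 - sqrt(5)) + (3 - sqrt(5)) + (sqrt(5) + 3) + (0) + (0)] = 20/20 = 1
  <chi_8*chi_5, chi_4> = (1/20)[1*(4)*conj(1) + 1*(-4)*conj(-1) + 2*(-3/2 - sqrt(5)/2)*conj(-1) + 2*(3/2 - sqrt(5)/2)*conj(1) + 2*(-3/2 + sqrt(5)/2)*conj(-1) + 2*(sqrt(5)/2 + 3/2)*conj(1) + 5*(0)*conj(-1) + 5*(0)*conj(1)]
      = (1/20)[(4) + (4) + (sqrt(5) + 3) + (3 - sqrt(5)) + (3 - sqrt(5)) + (sqrt(5) + 3) + (0) + (0)] = 20/20 = 1
  <chi_8*chi_5, chi_5> = (1/20)[1*(4)*conj(2) + 1*(-4)*conj(-2) + 2*(-3/2 - sqrt(5)/2)*conj(1/2 + sqrt(5)/2) + 2*(3/2 - sqrt(5)/2)*conj(-1/2 + sqrt(5)/2) + 2*(-3/2 + sqrt(5)/2)*conj(1/2 - sqrt(5)/2) + 2*(sqrt(5)/2 + 3/2)*conj(-sqrt(5)/2 - 1/2) + 5*(0)*conj(0) + 5*(0)*conj(0)]
      = (1/20)[(8) + (8) + (-2*sqrt(5) - 4) + (-4 + 2*sqrt(5)) + (-4 + 2*sqrt(5)) + (-2*sqrt(5) - 4) + (0) + (0)] = 0/20 = 0
  <chi_8*chi_5, chi_6> = (1/20)[1*(4)*conj(2) + 1*(-4)*conj(2) + 2*(-3/2 - sqrt(5)/2)*conj(-1/2 + sqrt(5)/2) + 2*(3/2 - sqrt(5)/2)*conj(-sqrt(5)/2 - 1/2) + 2*(-3/2 + sqrt(5)/2)*conj(-sqrt(5)/2 - 1/2) + 2*(sqrt(5)/2 + 3/2)*conj(-1/2 + sqrt(5)/2) + 5*(0)*conj(0) + 5*(0)*conj(0)]
      = (1/20)[(8) + (-8) + (-sqrt(5) - 1) + (1 - sqrt(5)) + (-1 + sqrt(5)) + (1 + sqrt(5)) + (0) + (0)] = 0/20 = 0
  <chi_8*chi_5, chi_7> = (1/20)[1*(4)*conj(2) + 1*(-4)*conj(-2) + 2*(-3/2 - sqrt(5)/2)*conj(1/2 - sqrt(5)/2) + 2*(3/2 - sqrt(5)/2)*conj(-sqrt(5)/2 - 1/2) + 2*(-3/2 + sqrt(5)/2)*conj(1/2 + sqrt(5)/2) + 2*(sqrt(5)/2 + 3/2)*conj(-1/2 + sqrt(5)/2) + 5*(0)*conj(0) + 5*(0)*conj(0)]
      = (1/20)[(8) + (8) + (1 + sqrt(5)) + (1 - sqrt(5)) + (1 - sqrt(5)) + (1 + sqrt(5)) + (0) + (0)] = 20/20 = 1
  <chi_8*chi_5, chi_8> = (1/20)[1*(4)*conj(2) + 1*(-4)*conj(2) + 2*(-3/2 - sqrt(5)/2)*conj(-sqrt(5)/2 - 1/2) + 2*(3/2 - sqrt(5)/2)*conj(-1/2 + sqrt(5)/2) + 2*(-3/2 + sqrt(5)/2)*conj(-1/2 + sqrt(5)/2) + 2*(sqrt(5)/2 + 3/2)*conj(-sqrt(5)/2 - 1/2) + 5*(0)*conj(0) + 5*(0)*conj(0)]
      = (1/20)[(8) + (-8) + (4 + 2*sqrt(5)) + (-4 + 2*sqrt(5)) + (4 - 2*sqrt(5)) + (-2*sqrt(5) - 4) + (0) + (0)] = 0/20 = 0
Hence the multiplicities are chi_3: 1, chi_4: 1, chi_7: 1. Dimension check: dim(chi_8)*dim(chi_5) = 2*2 = 4 and sum (mult * dim) = 1*1 + 1*1 + 1*2 = 4.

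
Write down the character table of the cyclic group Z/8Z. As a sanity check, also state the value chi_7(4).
Character table of Z/8Z (irreps indexed chi_0,...,chi_7 with chi_k(m) = zeta_8^(k*m), zeta_8 = exp(2*pi*i/8)):
  irrep \ class  {0} (size 1)  {1} (size 1)    {2} (size 1)  {3} (size 1)    {4} (size 1)  {5} (size 1)    {6} (size 1)  {7} (size 1)  
  chi_0          1             1               1             1               1             1               1             1             
  chi_1          1             exp(I*pi/4)     I             exp(3*I*pi/4)   -1            exp(-3*I*pi/4)  -I            exp(-I*pi/4)  
  chi_2          1             I               -1            -I              1             I               -1            -I            
  chi_3          1             exp(3*I*pi/4)   -I            exp(I*pi/4)     -1            exp(-I*pi/4)    I             exp(-3*I*pi/4)
  chi_4          1             -1              1             -1              1             -1              1             -1            
  chi_5          1             exp(-3*I*pi/4)  I             exp(-I*pi/4)    -1            exp(I*pi/4)     -I            exp(3*I*pi/4) 
  chi_6          1             -I              -1            I               1             -I              -1            I             
  chi_7          1             exp(-I*pi/4)    -I            exp(-3*I*pi/4)  -1            exp(3*I*pi/4)   I             exp(I*pi/4)   

Spot check: chi_7(4) = zeta_8^(7*4) = zeta_8^28 = -1.

Details: Z/8Z is abelian, so all 8 irreducible complex representations are 1-dimensional. They are given by chi_k(m) = zeta_8^(k*m) for k = 0,...,7. Row orthogonality: sum_m chi_k(m) conj(chi_l(m)) = 8 * [k = l].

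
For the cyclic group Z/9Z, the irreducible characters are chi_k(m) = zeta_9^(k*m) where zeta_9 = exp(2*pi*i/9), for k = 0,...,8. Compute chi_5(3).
chi_5(3) = zeta_9^15 = exp(-2*I*pi/3)

Solution. chi_5(3) = zeta_9^(5*3) = zeta_9^15. Since zeta_9^9 = 1, this equals zeta_9^6 = exp(2*pi*i*6/9) = exp(-2*I*pi/3).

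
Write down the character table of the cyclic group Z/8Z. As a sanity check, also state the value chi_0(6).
Character table of Z/8Z (irreps indexed chi_0,...,chi_7 with chi_k(m) = zeta_8^(k*m), zeta_8 = exp(2*pi*i/8)):
  irrep \ class  {0} (size 1)  {1} (size 1)    {2} (size 1)  {3} (size 1)    {4} (size 1)  {5} (size 1)    {6} (size 1)  {7} (size 1)  
  chi_0          1             1               1             1               1             1               1             1             
  chi_1          1             exp(I*pi/4)     I             exp(3*I*pi/4)   -1            exp(-3*I*pi/4)  -I            exp(-I*pi/4)  
  chi_2          1             I               -1            -I              1             I               -1            -I            
  chi_3          1             exp(3*I*pi/4)   -I            exp(I*pi/4)     -1            exp(-I*pi/4)    I             exp(-3*I*pi/4)
  chi_4          1             -1              1             -1              1             -1              1             -1            
  chi_5          1             exp(-3*I*pi/4)  I             exp(-I*pi/4)    -1            exp(I*pi/4)     -I            exp(3*I*pi/4) 
  chi_6          1             -I              -1            I               1             -I              -1            I             
  chi_7          1             exp(-I*pi/4)    -I            exp(-3*I*pi/4)  -1            exp(3*I*pi/4)   I             exp(I*pi/4)   

Spot check: chi_0(6) = zeta_8^(0*6) = zeta_8^0 = 1.

Working: Z/8Z is abelian, so all 8 irreducible complex representations are 1-dimensional. They are given by chi_k(m) = zeta_8^(k*m) for k = 0,...,7. Row orthogonality: sum_m chi_k(m) conj(chi_l(m)) = 8 * [k = l].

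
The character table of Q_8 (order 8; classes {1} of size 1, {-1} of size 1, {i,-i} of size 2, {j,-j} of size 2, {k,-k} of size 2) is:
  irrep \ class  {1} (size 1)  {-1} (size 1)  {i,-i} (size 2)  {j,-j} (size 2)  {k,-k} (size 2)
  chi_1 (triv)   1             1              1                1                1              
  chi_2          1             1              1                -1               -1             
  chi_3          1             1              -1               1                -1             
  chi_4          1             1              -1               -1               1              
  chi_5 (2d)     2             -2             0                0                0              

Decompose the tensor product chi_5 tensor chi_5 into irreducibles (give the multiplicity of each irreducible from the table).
chi_5 tensor chi_5 = chi_1 + chi_2 + chi_3 + chi_4 (all other irreducibles have multiplicity 0).

Working: The character of a tensor product is the pointwise product (chi_5 * chi_5)(C) = chi_5(C) * chi_5(C):
  {1}: (2)*(2), {-1}: (-2)*(-2), {i,-i}: (0)*(0), {j,-j}: (0)*(0), {k,-k}: (0)*(0)
so (chi_5 * chi_5) takes values
  {1} -> 4, {-1} -> 4, {i,-i} -> 0, {j,-j} -> 0, {k,-k} -> 0.
Now take the inner product of this character with each irreducible chi from the table, <chi_5*chi_5, chi> = (1/8) sum_C |C| (chi_5*chi_5)(C) conj(chi(C)):
  <chi_5*chi_5, chi_1> = (1/8)[1*(4)*conj(1) + 1*(4)*conj(1) + 2*(0)*conj(1) + 2*(0)*conj(1) + 2*(0)*conj(1)]
      = (1/8)[(4) + (4) + (0) + (0) + (0)] = 8/8 = 1
  <chi_5*chi_5, chi_2> = (1/8)[1*(4)*conj(1) + 1*(4)*conj(1) + 2*(0)*conj(1) + 2*(0)*conj(-1) + 2*(0)*conj(-1)]
      = (1/8)[(4) + (4) + (0) + (0) + (0)] = 8/8 = 1
  <chi_5*chi_5, chi_3> = (1/8)[1*(4)*conj(1) + 1*(4)*conj(1) + 2*(0)*conj(-1) + 2*(0)*conj(1) + 2*(0)*conj(-1)]
      = (1/8)[(4) + (4) + (0) + (0) + (0)] = 8/8 = 1
  <chi_5*chi_5, chi_4> = (1/8)[1*(4)*conj(1) + 1*(4)*conj(1) + 2*(0)*conj(-1) + 2*(0)*conj(-1) + 2*(0)*conj(1)]
      = (1/8)[(4) + (4) + (0) + (0) + (0)] = 8/8 = 1
  <chi_5*chi_5, chi_5> = (1/8)[1*(4)*conj(2) + 1*(4)*conj(-2) + 2*(0)*conj(0) + 2*(0)*conj(0) + 2*(0)*conj(0)]
      = (1/8)[(8) + (-8) + (0) + (0) + (0)] = 0/8 = 0
Hence the multiplicities are chi_1: 1, chi_2: 1, chi_3: 1, chi_4: 1. Dimension check: dim(chi_5)*dim(chi_5) = 2*2 = 4 and sum (mult * dim) = 1*1 + 1*1 + 1*1 + 1*1 = 4.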